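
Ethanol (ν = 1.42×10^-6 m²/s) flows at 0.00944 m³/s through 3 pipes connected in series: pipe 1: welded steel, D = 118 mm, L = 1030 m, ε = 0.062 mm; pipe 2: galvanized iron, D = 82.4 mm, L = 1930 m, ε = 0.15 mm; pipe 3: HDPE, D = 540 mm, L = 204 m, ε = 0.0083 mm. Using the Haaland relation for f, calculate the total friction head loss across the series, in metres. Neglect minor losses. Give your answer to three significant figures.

H ≈ 98.5 m

Pipe 1: V = 0.8632 m/s, Re = 7.17×10^4, ε/D = 5.25×10^-4, f = 0.02110, h_1 = f(L/D)V²/2g = 6.995 m
Pipe 2: V = 1.770 m/s, Re = 1.03×10^5, ε/D = 0.00182, f = 0.02445, h_2 = f(L/D)V²/2g = 91.47 m
Pipe 3: V = 0.04122 m/s, Re = 1.57×10^4, ε/D = 1.54×10^-5, f = 0.02742, h_3 = f(L/D)V²/2g = 8.968×10^-4 m
Series → Q common, losses add: H = Σh = 98.47 m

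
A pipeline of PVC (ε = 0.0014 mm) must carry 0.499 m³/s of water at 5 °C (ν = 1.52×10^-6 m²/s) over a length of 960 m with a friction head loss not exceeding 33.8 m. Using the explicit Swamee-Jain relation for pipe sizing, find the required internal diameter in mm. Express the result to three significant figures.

Swamee-Jain (Type III): D = 0.66·[ε^1.25·(LQ²/(gh_f))^4.75 + ν·Q^9.4·(L/(gh_f))^5.2]^0.04
LQ²/(gh_f) = 0.7209; L/(gh_f) = 2.895
Term 1 = ε^1.25·(…)^4.75 = 1.02×10^-8; Term 2 = ν·Q^9.4·(…)^5.2 = 5.56×10^-7
D = 0.66·(1.02×10^-8 + 5.56×10^-7)^0.04 = 0.3712 m = 371 mm
Check: V = 4.61 m/s, Re = 1.13×10^6, f = 0.01148, h_f = 32.2 m ≈ 33.8 m ✓

D ≈ 371 mm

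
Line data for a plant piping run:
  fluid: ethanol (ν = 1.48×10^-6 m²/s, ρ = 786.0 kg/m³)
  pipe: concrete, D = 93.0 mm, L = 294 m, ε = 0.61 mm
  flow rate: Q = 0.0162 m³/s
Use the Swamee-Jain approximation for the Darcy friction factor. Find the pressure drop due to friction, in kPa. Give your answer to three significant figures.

V = 4Q/(πD²) = 4·0.0162/(π·0.0930²) = 2.385 m/s
Re = VD/ν = 2.385·0.0930/1.48×10^-6 = 1.50×10^5 → turbulent
ε/D = 0.61/93.0 = 0.00656
Swamee-Jain: f = 0.03375
h_f = f(L/D)V²/(2g) = 0.03375·(294/0.0930)·2.385²/(2·9.81) = 30.93 m
Δp = ρg·h_f = 786.0·9.81·30.93 = 238.5 kPa

Δp ≈ 239 kPa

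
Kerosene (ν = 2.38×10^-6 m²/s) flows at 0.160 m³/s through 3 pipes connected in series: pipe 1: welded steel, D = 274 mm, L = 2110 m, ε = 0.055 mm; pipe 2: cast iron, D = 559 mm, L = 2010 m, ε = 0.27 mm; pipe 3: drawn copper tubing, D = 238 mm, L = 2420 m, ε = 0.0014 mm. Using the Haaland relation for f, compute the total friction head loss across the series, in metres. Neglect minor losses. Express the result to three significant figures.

H ≈ 141 m

Pipe 1: V = 2.713 m/s, Re = 3.12×10^5, ε/D = 2.01×10^-4, f = 0.01600, h_1 = f(L/D)V²/2g = 46.23 m
Pipe 2: V = 0.6519 m/s, Re = 1.53×10^5, ε/D = 4.83×10^-4, f = 0.01903, h_2 = f(L/D)V²/2g = 1.482 m
Pipe 3: V = 3.596 m/s, Re = 3.60×10^5, ε/D = 5.88×10^-6, f = 0.01392, h_3 = f(L/D)V²/2g = 93.31 m
Series → Q common, losses add: H = Σh = 141.0 m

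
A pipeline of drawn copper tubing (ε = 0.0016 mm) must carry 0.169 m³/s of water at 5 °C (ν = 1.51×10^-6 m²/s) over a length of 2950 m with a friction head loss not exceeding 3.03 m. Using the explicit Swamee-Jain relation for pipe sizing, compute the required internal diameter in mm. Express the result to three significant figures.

Swamee-Jain (Type III): D = 0.66·[ε^1.25·(LQ²/(gh_f))^4.75 + ν·Q^9.4·(L/(gh_f))^5.2]^0.04
LQ²/(gh_f) = 2.835; L/(gh_f) = 99.25
Term 1 = ε^1.25·(…)^4.75 = 8.03×10^-6; Term 2 = ν·Q^9.4·(…)^5.2 = 0.00201
D = 0.66·(8.03×10^-6 + 0.00201)^0.04 = 0.5150 m = 515 mm
Check: V = 0.811 m/s, Re = 2.77×10^5, f = 0.01463, h_f = 2.81 m ≈ 3.03 m ✓

D ≈ 515 mm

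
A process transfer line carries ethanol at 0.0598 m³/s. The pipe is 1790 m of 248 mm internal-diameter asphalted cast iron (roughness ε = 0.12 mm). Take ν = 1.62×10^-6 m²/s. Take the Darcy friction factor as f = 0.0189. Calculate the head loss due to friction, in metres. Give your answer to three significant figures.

h_f ≈ 10.7 m

V = 4Q/(πD²) = 4·0.0598/(π·0.248²) = 1.238 m/s
h_f = f(L/D)V²/(2g) = 0.01890·(1790/0.248)·1.238²/(2·9.81) = 10.66 m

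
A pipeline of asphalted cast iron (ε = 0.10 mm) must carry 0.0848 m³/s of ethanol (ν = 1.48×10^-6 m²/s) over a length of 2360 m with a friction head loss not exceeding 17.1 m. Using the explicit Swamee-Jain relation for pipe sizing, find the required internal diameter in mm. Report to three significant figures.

D ≈ 275 mm

Swamee-Jain (Type III): D = 0.66·[ε^1.25·(LQ²/(gh_f))^4.75 + ν·Q^9.4·(L/(gh_f))^5.2]^0.04
LQ²/(gh_f) = 0.1012; L/(gh_f) = 14.07
Term 1 = ε^1.25·(…)^4.75 = 1.88×10^-10; Term 2 = ν·Q^9.4·(…)^5.2 = 1.17×10^-10
D = 0.66·(1.88×10^-10 + 1.17×10^-10)^0.04 = 0.2747 m = 275 mm
Check: V = 1.43 m/s, Re = 2.66×10^5, f = 0.01768, h_f = 15.8 m ≈ 17.1 m ✓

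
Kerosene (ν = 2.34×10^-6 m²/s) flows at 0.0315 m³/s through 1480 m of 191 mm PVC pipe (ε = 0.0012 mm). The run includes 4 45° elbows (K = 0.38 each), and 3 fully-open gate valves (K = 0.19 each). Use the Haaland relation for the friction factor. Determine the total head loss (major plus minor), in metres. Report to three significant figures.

H_L ≈ 8.84 m

V = 4Q/(πD²) = 1.099 m/s; V²/2g = 0.06160 m
Re = 8.97×10^4, ε/D = 6.28×10^-6 → f = 0.01825 (Haaland)
Major: h_f = f(L/D)·V²/2g = 0.01825·7749·0.06160 = 8.714 m
Minor: ΣK = 2.09; h_m = ΣK·V²/2g = 0.1288 m
Total H_L = 8.714 + 0.1288 = 8.843 m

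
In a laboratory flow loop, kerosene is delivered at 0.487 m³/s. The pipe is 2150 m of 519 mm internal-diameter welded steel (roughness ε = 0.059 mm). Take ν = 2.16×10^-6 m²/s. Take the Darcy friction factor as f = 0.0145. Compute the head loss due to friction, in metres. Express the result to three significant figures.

h_f ≈ 16.2 m

V = 4Q/(πD²) = 4·0.487/(π·0.519²) = 2.302 m/s
h_f = f(L/D)V²/(2g) = 0.01450·(2150/0.519)·2.302²/(2·9.81) = 16.22 m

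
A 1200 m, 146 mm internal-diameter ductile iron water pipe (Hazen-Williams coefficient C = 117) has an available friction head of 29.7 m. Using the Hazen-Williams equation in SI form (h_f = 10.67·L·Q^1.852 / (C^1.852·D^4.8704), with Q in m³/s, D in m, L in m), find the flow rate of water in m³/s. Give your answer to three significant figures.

Q ≈ 0.0281 m³/s

Rearranging: Q = [h_f·C^1.852·D^4.8704 / (10.67·L)]^(1/1.852)
Q = [29.7·117^1.852·0.146^4.8704 / (10.67·1200)]^0.540 = 0.02806 m³/s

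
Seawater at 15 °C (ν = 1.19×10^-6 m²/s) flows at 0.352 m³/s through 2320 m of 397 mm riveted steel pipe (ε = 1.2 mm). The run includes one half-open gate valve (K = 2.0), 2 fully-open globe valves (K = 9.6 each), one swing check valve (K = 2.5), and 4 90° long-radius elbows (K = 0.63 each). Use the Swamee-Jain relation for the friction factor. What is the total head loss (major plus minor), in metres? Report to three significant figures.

H_L ≈ 74.5 m

V = 4Q/(πD²) = 2.844 m/s; V²/2g = 0.4121 m
Re = 9.49×10^5, ε/D = 0.00302 → f = 0.02643 (Swamee-Jain)
Major: h_f = f(L/D)·V²/2g = 0.02643·5844·0.4121 = 63.67 m
Minor: ΣK = 26.2; h_m = ΣK·V²/2g = 10.81 m
Total H_L = 63.67 + 10.81 = 74.47 m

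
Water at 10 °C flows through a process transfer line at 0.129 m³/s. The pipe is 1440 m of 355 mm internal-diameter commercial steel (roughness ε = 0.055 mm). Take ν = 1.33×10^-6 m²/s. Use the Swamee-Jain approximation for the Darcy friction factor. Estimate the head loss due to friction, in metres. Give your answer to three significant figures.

h_f ≈ 5.50 m

V = 4Q/(πD²) = 4·0.129/(π·0.355²) = 1.303 m/s
Re = VD/ν = 1.303·0.355/1.33×10^-6 = 3.48×10^5 → turbulent
ε/D = 0.055/355 = 1.55×10^-4
Swamee-Jain: f = 0.01566
h_f = f(L/D)V²/(2g) = 0.01566·(1440/0.355)·1.303²/(2·9.81) = 5.499 m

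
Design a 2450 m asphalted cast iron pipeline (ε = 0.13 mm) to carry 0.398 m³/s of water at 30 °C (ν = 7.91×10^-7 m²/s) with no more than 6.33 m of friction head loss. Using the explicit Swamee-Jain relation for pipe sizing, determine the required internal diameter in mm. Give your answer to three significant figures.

Swamee-Jain (Type III): D = 0.66·[ε^1.25·(LQ²/(gh_f))^4.75 + ν·Q^9.4·(L/(gh_f))^5.2]^0.04
LQ²/(gh_f) = 6.250; L/(gh_f) = 39.45
Term 1 = ε^1.25·(…)^4.75 = 0.0837; Term 2 = ν·Q^9.4·(…)^5.2 = 0.0273
D = 0.66·(0.0837 + 0.0273)^0.04 = 0.6045 m = 604 mm
Check: V = 1.39 m/s, Re = 1.06×10^6, f = 0.01489, h_f = 5.92 m ≈ 6.33 m ✓

D ≈ 604 mm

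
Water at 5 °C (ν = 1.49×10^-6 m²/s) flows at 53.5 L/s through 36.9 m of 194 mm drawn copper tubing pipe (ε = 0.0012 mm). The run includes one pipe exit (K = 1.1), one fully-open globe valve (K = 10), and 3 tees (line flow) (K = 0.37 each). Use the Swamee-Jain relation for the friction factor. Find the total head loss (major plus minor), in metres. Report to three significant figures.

V = 4Q/(πD²) = 1.810 m/s; V²/2g = 0.1670 m
Re = 2.36×10^5, ε/D = 6.19×10^-6 → f = 0.01511 (Swamee-Jain)
Major: h_f = f(L/D)·V²/2g = 0.01511·190.2·0.1670 = 0.4799 m
Minor: ΣK = 12.2; h_m = ΣK·V²/2g = 2.039 m
Total H_L = 0.4799 + 2.039 = 2.518 m

H_L ≈ 2.52 m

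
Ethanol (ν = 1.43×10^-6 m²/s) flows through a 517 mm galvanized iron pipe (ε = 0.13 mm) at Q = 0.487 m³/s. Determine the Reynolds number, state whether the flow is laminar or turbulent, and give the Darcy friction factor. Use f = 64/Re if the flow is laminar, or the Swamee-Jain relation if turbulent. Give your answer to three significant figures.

Re ≈ 8.39×10^5; turbulent; f ≈ 0.0154

V = 4Q/(πD²) = 2.320 m/s
Re = VD/ν = 2.320·0.517/1.43×10^-6 = 8.39×10^5
Re > 4000 → turbulent; ε/D = 2.51×10^-4
Swamee-Jain: f = 0.01544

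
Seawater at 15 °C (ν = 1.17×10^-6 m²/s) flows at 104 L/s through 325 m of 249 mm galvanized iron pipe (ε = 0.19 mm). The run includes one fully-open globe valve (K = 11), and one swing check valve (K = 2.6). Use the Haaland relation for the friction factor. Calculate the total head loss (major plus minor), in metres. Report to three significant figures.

V = 4Q/(πD²) = 2.136 m/s; V²/2g = 0.2325 m
Re = 4.55×10^5, ε/D = 7.63×10^-4 → f = 0.01913 (Haaland)
Major: h_f = f(L/D)·V²/2g = 0.01913·1305·0.2325 = 5.805 m
Minor: ΣK = 13.6; h_m = ΣK·V²/2g = 3.162 m
Total H_L = 5.805 + 3.162 = 8.967 m

H_L ≈ 8.97 m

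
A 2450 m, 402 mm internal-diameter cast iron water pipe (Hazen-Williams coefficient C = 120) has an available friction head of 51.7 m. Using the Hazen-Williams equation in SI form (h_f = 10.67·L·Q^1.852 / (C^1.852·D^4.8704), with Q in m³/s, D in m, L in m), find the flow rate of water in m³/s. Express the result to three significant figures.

Q ≈ 0.379 m³/s

Rearranging: Q = [h_f·C^1.852·D^4.8704 / (10.67·L)]^(1/1.852)
Q = [51.7·120^1.852·0.402^4.8704 / (10.67·2450)]^0.540 = 0.3788 m³/s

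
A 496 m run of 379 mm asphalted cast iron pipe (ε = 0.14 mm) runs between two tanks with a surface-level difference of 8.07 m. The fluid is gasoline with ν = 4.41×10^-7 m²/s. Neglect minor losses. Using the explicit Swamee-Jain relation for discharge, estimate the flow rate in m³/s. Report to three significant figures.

Q ≈ 0.311 m³/s

Swamee-Jain (Type II): Q = -0.965·√(gD⁵h_f/L)·ln[ε/(3.7D) + √(3.17ν²L/(gD³h_f))]
√(gD⁵h_f/L) = √(9.81·0.379⁵·8.07/496) = 0.03533
ε/(3.7D) = 9.98×10^-5; √(3.17ν²L/(gD³h_f)) = 8.42×10^-6
Q = -0.965·0.03533·ln(1.083×10^-4) = 0.3113 m³/s
Check: V = 2.76 m/s, Re = 2.37×10^6, f = 0.01596, h_f = 8.11 m ≈ 8.07 m ✓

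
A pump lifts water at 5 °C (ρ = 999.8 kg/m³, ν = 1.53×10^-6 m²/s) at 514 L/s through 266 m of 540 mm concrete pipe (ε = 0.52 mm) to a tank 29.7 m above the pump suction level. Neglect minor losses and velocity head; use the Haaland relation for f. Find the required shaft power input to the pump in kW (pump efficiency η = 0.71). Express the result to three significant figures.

P_shaft ≈ 229 kW

V = 4Q/(πD²) = 2.244 m/s; Re = 7.92×10^5; ε/D = 9.63×10^-4; f = 0.01984
h_f = f(L/D)V²/2g = 2.509 m
Total head H = z + h_f = 29.7 + 2.509 = 32.21 m
P_hyd = ρgQH = 999.8·9.81·0.514·32.21 = 162.4 kW
P_shaft = P_hyd/η = 162.4/0.71 = 228.7 kW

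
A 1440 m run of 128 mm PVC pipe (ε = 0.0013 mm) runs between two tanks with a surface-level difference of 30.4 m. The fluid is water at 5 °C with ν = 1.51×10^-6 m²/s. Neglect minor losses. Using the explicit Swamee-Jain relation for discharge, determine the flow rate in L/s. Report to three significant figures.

Q ≈ 23.0 L/s

Swamee-Jain (Type II): Q = -0.965·√(gD⁵h_f/L)·ln[ε/(3.7D) + √(3.17ν²L/(gD³h_f))]
√(gD⁵h_f/L) = √(9.81·0.128⁵·30.4/1440) = 0.002668
ε/(3.7D) = 2.74×10^-6; √(3.17ν²L/(gD³h_f)) = 1.29×10^-4
Q = -0.965·0.002668·ln(1.317×10^-4) = 0.02300 m³/s
Check: V = 1.79 m/s, Re = 1.52×10^5, f = 0.01649, h_f = 30.2 m ≈ 30.4 m ✓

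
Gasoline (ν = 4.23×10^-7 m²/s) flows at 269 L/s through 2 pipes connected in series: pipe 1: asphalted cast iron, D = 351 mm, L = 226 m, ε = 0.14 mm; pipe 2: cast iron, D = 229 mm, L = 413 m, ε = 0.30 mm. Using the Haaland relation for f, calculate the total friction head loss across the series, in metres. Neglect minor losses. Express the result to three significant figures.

Pipe 1: V = 2.780 m/s, Re = 2.31×10^6, ε/D = 3.99×10^-4, f = 0.01615, h_1 = f(L/D)V²/2g = 4.095 m
Pipe 2: V = 6.531 m/s, Re = 3.54×10^6, ε/D = 0.00131, f = 0.02110, h_2 = f(L/D)V²/2g = 82.72 m
Series → Q common, losses add: H = Σh = 86.82 m

H ≈ 86.8 m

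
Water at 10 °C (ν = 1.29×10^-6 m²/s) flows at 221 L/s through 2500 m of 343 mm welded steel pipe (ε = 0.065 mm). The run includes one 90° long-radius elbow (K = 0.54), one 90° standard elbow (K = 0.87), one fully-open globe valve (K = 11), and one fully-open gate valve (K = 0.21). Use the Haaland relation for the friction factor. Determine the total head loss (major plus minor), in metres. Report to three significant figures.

H_L ≈ 35.3 m

V = 4Q/(πD²) = 2.392 m/s; V²/2g = 0.2916 m
Re = 6.36×10^5, ε/D = 1.90×10^-4 → f = 0.01490 (Haaland)
Major: h_f = f(L/D)·V²/2g = 0.01490·7289·0.2916 = 31.67 m
Minor: ΣK = 12.6; h_m = ΣK·V²/2g = 3.679 m
Total H_L = 31.67 + 3.679 = 35.35 m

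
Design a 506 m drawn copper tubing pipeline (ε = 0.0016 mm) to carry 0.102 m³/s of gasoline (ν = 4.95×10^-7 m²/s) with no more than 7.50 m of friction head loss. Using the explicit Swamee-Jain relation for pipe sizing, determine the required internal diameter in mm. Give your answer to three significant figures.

Swamee-Jain (Type III): D = 0.66·[ε^1.25·(LQ²/(gh_f))^4.75 + ν·Q^9.4·(L/(gh_f))^5.2]^0.04
LQ²/(gh_f) = 0.07155; L/(gh_f) = 6.877
Term 1 = ε^1.25·(…)^4.75 = 2.06×10^-13; Term 2 = ν·Q^9.4·(…)^5.2 = 5.37×10^-12
D = 0.66·(2.06×10^-13 + 5.37×10^-12)^0.04 = 0.2341 m = 234 mm
Check: V = 2.37 m/s, Re = 1.12×10^6, f = 0.01157, h_f = 7.16 m ≈ 7.50 m ✓

D ≈ 234 mm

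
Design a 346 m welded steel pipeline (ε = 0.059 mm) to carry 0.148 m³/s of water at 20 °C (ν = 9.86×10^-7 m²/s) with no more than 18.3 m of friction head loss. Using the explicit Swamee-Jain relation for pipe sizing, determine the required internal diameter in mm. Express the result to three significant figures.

D ≈ 225 mm

Swamee-Jain (Type III): D = 0.66·[ε^1.25·(LQ²/(gh_f))^4.75 + ν·Q^9.4·(L/(gh_f))^5.2]^0.04
LQ²/(gh_f) = 0.04222; L/(gh_f) = 1.927
Term 1 = ε^1.25·(…)^4.75 = 1.53×10^-12; Term 2 = ν·Q^9.4·(…)^5.2 = 4.74×10^-13
D = 0.66·(1.53×10^-12 + 4.74×10^-13)^0.04 = 0.2247 m = 225 mm
Check: V = 3.73 m/s, Re = 8.51×10^5, f = 0.01554, h_f = 17.0 m ≈ 18.3 m ✓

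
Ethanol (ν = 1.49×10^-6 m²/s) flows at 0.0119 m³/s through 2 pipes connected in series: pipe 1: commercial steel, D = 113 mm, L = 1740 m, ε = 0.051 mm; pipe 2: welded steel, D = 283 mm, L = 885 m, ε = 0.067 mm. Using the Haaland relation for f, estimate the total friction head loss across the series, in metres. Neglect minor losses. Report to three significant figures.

H ≈ 22.4 m

Pipe 1: V = 1.187 m/s, Re = 9.00×10^4, ε/D = 4.51×10^-4, f = 0.02015, h_1 = f(L/D)V²/2g = 22.26 m
Pipe 2: V = 0.1892 m/s, Re = 3.59×10^4, ε/D = 2.37×10^-4, f = 0.02292, h_2 = f(L/D)V²/2g = 0.1308 m
Series → Q common, losses add: H = Σh = 22.40 m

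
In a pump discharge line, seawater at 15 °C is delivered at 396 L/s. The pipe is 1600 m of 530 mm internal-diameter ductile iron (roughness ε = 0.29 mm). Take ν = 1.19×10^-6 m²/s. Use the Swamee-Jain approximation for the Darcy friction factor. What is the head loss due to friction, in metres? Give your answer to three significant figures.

h_f ≈ 8.79 m

V = 4Q/(πD²) = 4·0.396/(π·0.530²) = 1.795 m/s
Re = VD/ν = 1.795·0.530/1.19×10^-6 = 7.99×10^5 → turbulent
ε/D = 0.29/530 = 5.47×10^-4
Swamee-Jain: f = 0.01773
h_f = f(L/D)V²/(2g) = 0.01773·(1600/0.530)·1.795²/(2·9.81) = 8.790 m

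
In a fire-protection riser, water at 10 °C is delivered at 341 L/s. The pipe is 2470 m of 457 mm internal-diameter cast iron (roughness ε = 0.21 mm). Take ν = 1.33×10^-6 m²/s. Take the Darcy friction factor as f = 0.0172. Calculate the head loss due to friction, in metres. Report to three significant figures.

h_f ≈ 20.5 m

V = 4Q/(πD²) = 4·0.341/(π·0.457²) = 2.079 m/s
h_f = f(L/D)V²/(2g) = 0.01720·(2470/0.457)·2.079²/(2·9.81) = 20.48 m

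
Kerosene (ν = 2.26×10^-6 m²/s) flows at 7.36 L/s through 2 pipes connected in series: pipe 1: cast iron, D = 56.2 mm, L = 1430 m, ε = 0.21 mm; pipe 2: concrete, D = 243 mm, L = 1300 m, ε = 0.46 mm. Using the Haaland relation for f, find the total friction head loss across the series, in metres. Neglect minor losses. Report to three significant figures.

Pipe 1: V = 2.967 m/s, Re = 7.38×10^4, ε/D = 0.00374, f = 0.02928, h_1 = f(L/D)V²/2g = 334.2 m
Pipe 2: V = 0.1587 m/s, Re = 1.71×10^4, ε/D = 0.00189, f = 0.03009, h_2 = f(L/D)V²/2g = 0.2066 m
Series → Q common, losses add: H = Σh = 334.4 m

H ≈ 334 m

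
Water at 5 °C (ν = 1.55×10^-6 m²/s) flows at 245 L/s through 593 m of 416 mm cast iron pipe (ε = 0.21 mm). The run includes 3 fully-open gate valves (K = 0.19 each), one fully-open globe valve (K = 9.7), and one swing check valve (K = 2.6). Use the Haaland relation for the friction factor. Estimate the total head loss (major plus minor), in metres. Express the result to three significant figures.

H_L ≈ 6.29 m

V = 4Q/(πD²) = 1.803 m/s; V²/2g = 0.1656 m
Re = 4.84×10^5, ε/D = 5.05×10^-4 → f = 0.01763 (Haaland)
Major: h_f = f(L/D)·V²/2g = 0.01763·1425·0.1656 = 4.163 m
Minor: ΣK = 12.9; h_m = ΣK·V²/2g = 2.131 m
Total H_L = 4.163 + 2.131 = 6.294 m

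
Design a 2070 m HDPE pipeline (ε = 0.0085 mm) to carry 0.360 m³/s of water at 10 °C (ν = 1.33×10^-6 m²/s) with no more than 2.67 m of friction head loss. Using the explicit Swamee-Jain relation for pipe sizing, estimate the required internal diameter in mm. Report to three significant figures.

Swamee-Jain (Type III): D = 0.66·[ε^1.25·(LQ²/(gh_f))^4.75 + ν·Q^9.4·(L/(gh_f))^5.2]^0.04
LQ²/(gh_f) = 10.24; L/(gh_f) = 79.03
Term 1 = ε^1.25·(…)^4.75 = 0.0289; Term 2 = ν·Q^9.4·(…)^5.2 = 0.663
D = 0.66·(0.0289 + 0.663)^0.04 = 0.6504 m = 650 mm
Check: V = 1.08 m/s, Re = 5.30×10^5, f = 0.01317, h_f = 2.51 m ≈ 2.67 m ✓

D ≈ 650 mm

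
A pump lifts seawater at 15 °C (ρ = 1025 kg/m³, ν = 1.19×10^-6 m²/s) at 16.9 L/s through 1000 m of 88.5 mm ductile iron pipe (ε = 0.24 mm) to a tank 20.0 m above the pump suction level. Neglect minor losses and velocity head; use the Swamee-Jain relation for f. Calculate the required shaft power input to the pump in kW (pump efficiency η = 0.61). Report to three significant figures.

V = 4Q/(πD²) = 2.747 m/s; Re = 2.04×10^5; ε/D = 0.00271; f = 0.02632
h_f = f(L/D)V²/2g = 114.4 m
Total head H = z + h_f = 20.0 + 114.4 = 134.4 m
P_hyd = ρgQH = 1025·9.81·0.0169·134.4 = 22.84 kW
P_shaft = P_hyd/η = 22.84/0.61 = 37.45 kW

P_shaft ≈ 37.4 kW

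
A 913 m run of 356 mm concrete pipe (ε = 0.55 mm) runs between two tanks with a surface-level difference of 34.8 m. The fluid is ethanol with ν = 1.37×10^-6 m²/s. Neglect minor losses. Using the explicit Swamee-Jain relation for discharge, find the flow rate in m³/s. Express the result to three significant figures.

Q ≈ 0.345 m³/s

Swamee-Jain (Type II): Q = -0.965·√(gD⁵h_f/L)·ln[ε/(3.7D) + √(3.17ν²L/(gD³h_f))]
√(gD⁵h_f/L) = √(9.81·0.356⁵·34.8/913) = 0.04624
ε/(3.7D) = 4.18×10^-4; √(3.17ν²L/(gD³h_f)) = 1.88×10^-5
Q = -0.965·0.04624·ln(4.363×10^-4) = 0.3452 m³/s
Check: V = 3.47 m/s, Re = 9.01×10^5, f = 0.02222, h_f = 34.9 m ≈ 34.8 m ✓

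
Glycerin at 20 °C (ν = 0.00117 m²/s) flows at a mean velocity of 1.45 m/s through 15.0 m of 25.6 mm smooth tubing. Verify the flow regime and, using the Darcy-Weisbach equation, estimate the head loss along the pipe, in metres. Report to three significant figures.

h_f ≈ 127 m

Re = VD/ν = 1.45·0.02560/0.00117 = 31.7 → laminar (Re < 2300)
f = 64/Re = 2.017
h_f = f(L/D)V²/(2g) = 2.017·(15.0/0.02560)·1.45²/(2·9.81) = 126.7 m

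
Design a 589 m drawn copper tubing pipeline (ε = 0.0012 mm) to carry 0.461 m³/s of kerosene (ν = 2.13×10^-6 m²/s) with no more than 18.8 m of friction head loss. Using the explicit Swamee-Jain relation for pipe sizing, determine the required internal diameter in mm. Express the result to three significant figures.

Swamee-Jain (Type III): D = 0.66·[ε^1.25·(LQ²/(gh_f))^4.75 + ν·Q^9.4·(L/(gh_f))^5.2]^0.04
LQ²/(gh_f) = 0.6787; L/(gh_f) = 3.194
Term 1 = ε^1.25·(…)^4.75 = 6.30×10^-9; Term 2 = ν·Q^9.4·(…)^5.2 = 6.16×10^-7
D = 0.66·(6.30×10^-9 + 6.16×10^-7)^0.04 = 0.3726 m = 373 mm
Check: V = 4.23 m/s, Re = 7.39×10^5, f = 0.01229, h_f = 17.7 m ≈ 18.8 m ✓

D ≈ 373 mm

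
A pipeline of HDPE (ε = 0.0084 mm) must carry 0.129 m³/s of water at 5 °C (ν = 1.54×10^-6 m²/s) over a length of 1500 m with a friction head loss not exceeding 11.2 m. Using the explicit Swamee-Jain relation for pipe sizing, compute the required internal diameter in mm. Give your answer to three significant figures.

D ≈ 309 mm

Swamee-Jain (Type III): D = 0.66·[ε^1.25·(LQ²/(gh_f))^4.75 + ν·Q^9.4·(L/(gh_f))^5.2]^0.04
LQ²/(gh_f) = 0.2272; L/(gh_f) = 13.65
Term 1 = ε^1.25·(…)^4.75 = 3.96×10^-10; Term 2 = ν·Q^9.4·(…)^5.2 = 5.37×10^-9
D = 0.66·(3.96×10^-10 + 5.37×10^-9)^0.04 = 0.3090 m = 309 mm
Check: V = 1.72 m/s, Re = 3.45×10^5, f = 0.01434, h_f = 10.5 m ≈ 11.2 m ✓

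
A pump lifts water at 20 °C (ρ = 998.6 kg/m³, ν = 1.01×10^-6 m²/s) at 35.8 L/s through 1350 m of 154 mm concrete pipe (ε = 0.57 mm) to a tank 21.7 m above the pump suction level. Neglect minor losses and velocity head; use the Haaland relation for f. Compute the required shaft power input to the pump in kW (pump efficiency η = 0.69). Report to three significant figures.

V = 4Q/(πD²) = 1.922 m/s; Re = 2.93×10^5; ε/D = 0.00370; f = 0.02820
h_f = f(L/D)V²/2g = 46.54 m
Total head H = z + h_f = 21.7 + 46.54 = 68.24 m
P_hyd = ρgQH = 998.6·9.81·0.0358·68.24 = 23.93 kW
P_shaft = P_hyd/η = 23.93/0.69 = 34.68 kW

P_shaft ≈ 34.7 kW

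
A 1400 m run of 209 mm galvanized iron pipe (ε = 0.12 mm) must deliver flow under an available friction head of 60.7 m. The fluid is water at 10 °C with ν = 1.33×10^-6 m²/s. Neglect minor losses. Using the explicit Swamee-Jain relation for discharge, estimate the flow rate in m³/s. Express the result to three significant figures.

Q ≈ 0.107 m³/s

Swamee-Jain (Type II): Q = -0.965·√(gD⁵h_f/L)·ln[ε/(3.7D) + √(3.17ν²L/(gD³h_f))]
√(gD⁵h_f/L) = √(9.81·0.209⁵·60.7/1400) = 0.01302
ε/(3.7D) = 1.55×10^-4; √(3.17ν²L/(gD³h_f)) = 3.80×10^-5
Q = -0.965·0.01302·ln(1.932×10^-4) = 0.1075 m³/s
Check: V = 3.13 m/s, Re = 4.92×10^5, f = 0.01824, h_f = 61.1 m ≈ 60.7 m ✓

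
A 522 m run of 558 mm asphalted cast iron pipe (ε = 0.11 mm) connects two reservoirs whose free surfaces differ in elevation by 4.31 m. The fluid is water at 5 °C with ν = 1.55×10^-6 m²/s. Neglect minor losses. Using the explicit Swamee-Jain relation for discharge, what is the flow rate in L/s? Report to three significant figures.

Swamee-Jain (Type II): Q = -0.965·√(gD⁵h_f/L)·ln[ε/(3.7D) + √(3.17ν²L/(gD³h_f))]
√(gD⁵h_f/L) = √(9.81·0.558⁵·4.31/522) = 0.06619
ε/(3.7D) = 5.33×10^-5; √(3.17ν²L/(gD³h_f)) = 2.33×10^-5
Q = -0.965·0.06619·ln(7.654×10^-5) = 0.6054 m³/s
Check: V = 2.48 m/s, Re = 8.91×10^5, f = 0.01484, h_f = 4.34 m ≈ 4.31 m ✓

Q ≈ 605 L/s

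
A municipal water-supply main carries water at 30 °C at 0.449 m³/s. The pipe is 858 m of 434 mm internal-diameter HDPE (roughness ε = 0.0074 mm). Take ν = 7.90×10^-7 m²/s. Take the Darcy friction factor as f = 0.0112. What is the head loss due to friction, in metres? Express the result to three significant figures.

h_f ≈ 10.4 m

V = 4Q/(πD²) = 4·0.449/(π·0.434²) = 3.035 m/s
h_f = f(L/D)V²/(2g) = 0.01120·(858/0.434)·3.035²/(2·9.81) = 10.40 m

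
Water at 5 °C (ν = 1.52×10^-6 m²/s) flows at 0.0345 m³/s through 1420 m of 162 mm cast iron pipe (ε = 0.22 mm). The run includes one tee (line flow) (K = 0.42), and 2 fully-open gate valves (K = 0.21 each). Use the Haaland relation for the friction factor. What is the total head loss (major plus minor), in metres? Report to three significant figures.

V = 4Q/(πD²) = 1.674 m/s; V²/2g = 0.1428 m
Re = 1.78×10^5, ε/D = 0.00136 → f = 0.02235 (Haaland)
Major: h_f = f(L/D)·V²/2g = 0.02235·8765·0.1428 = 27.98 m
Minor: ΣK = 0.840; h_m = ΣK·V²/2g = 0.1199 m
Total H_L = 27.98 + 0.1199 = 28.10 m

H_L ≈ 28.1 m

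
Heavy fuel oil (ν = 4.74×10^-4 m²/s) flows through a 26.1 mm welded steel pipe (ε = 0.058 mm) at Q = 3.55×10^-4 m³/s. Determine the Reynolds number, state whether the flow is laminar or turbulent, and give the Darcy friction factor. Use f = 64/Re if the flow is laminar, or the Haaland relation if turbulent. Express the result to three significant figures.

Re ≈ 36.5; laminar; f = 64/Re ≈ 1.75

V = 4Q/(πD²) = 0.6635 m/s
Re = VD/ν = 0.6635·0.0261/4.74×10^-4 = 36.5
Re < 2300 → laminar → f = 64/Re = 1.752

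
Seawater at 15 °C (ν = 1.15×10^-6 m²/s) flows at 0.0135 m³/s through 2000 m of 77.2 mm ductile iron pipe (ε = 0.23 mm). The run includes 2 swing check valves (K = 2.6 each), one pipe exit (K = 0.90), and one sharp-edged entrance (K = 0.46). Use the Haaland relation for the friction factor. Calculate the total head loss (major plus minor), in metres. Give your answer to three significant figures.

H_L ≈ 297 m

V = 4Q/(πD²) = 2.884 m/s; V²/2g = 0.4240 m
Re = 1.94×10^5, ε/D = 0.00298 → f = 0.02679 (Haaland)
Major: h_f = f(L/D)·V²/2g = 0.02679·25907·0.4240 = 294.2 m
Minor: ΣK = 6.56; h_m = ΣK·V²/2g = 2.781 m
Total H_L = 294.2 + 2.781 = 297.0 m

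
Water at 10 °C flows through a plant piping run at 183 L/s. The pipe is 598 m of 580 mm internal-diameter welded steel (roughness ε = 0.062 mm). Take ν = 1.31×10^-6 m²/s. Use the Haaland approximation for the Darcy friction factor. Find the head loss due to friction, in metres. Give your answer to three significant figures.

V = 4Q/(πD²) = 4·0.183/(π·0.580²) = 0.6926 m/s
Re = VD/ν = 0.6926·0.580/1.31×10^-6 = 3.07×10^5 → turbulent
ε/D = 0.062/580 = 1.07×10^-4
Haaland: f = 0.01524
h_f = f(L/D)V²/(2g) = 0.01524·(598/0.580)·0.6926²/(2·9.81) = 0.3843 m

h_f ≈ 0.384 m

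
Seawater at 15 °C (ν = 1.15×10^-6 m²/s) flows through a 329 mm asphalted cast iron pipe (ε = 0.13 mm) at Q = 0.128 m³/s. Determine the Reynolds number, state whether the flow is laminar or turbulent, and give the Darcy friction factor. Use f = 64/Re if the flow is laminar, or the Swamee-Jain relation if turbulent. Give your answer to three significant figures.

Re ≈ 4.31×10^5; turbulent; f ≈ 0.0172

V = 4Q/(πD²) = 1.506 m/s
Re = VD/ν = 1.506·0.329/1.15×10^-6 = 4.31×10^5
Re > 4000 → turbulent; ε/D = 3.95×10^-4
Swamee-Jain: f = 0.01724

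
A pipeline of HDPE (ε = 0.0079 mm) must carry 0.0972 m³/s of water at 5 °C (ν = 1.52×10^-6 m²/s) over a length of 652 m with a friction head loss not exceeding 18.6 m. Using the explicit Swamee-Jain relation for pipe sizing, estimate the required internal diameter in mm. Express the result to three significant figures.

Swamee-Jain (Type III): D = 0.66·[ε^1.25·(LQ²/(gh_f))^4.75 + ν·Q^9.4·(L/(gh_f))^5.2]^0.04
LQ²/(gh_f) = 0.03376; L/(gh_f) = 3.573
Term 1 = ε^1.25·(…)^4.75 = 4.28×10^-14; Term 2 = ν·Q^9.4·(…)^5.2 = 3.48×10^-13
D = 0.66·(4.28×10^-14 + 3.48×10^-13)^0.04 = 0.2105 m = 210 mm
Check: V = 2.79 m/s, Re = 3.87×10^5, f = 0.01421, h_f = 17.5 m ≈ 18.6 m ✓

D ≈ 210 mm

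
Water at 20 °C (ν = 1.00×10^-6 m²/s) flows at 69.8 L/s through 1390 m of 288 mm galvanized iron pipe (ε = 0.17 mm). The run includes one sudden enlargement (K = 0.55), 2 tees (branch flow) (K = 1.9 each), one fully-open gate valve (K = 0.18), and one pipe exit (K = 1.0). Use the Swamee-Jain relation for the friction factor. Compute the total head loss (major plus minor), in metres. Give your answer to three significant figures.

H_L ≈ 5.63 m

V = 4Q/(πD²) = 1.071 m/s; V²/2g = 0.05851 m
Re = 3.09×10^5, ε/D = 5.90×10^-4 → f = 0.01880 (Swamee-Jain)
Major: h_f = f(L/D)·V²/2g = 0.01880·4826·0.05851 = 5.308 m
Minor: ΣK = 5.53; h_m = ΣK·V²/2g = 0.3236 m
Total H_L = 5.308 + 0.3236 = 5.632 m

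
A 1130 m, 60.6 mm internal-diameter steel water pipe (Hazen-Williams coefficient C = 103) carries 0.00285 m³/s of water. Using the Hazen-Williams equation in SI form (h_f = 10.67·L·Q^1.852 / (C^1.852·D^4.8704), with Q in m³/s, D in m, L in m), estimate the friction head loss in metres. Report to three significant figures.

h_f = 10.67·1130·0.00285^1.852 / (103^1.852·0.0606^4.8704) = 37.13 m

h_f ≈ 37.1 m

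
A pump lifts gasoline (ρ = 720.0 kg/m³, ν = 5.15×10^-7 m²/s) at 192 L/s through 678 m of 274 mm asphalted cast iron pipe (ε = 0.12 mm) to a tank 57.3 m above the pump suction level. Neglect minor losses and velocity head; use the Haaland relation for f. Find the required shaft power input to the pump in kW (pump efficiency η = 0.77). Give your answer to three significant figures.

V = 4Q/(πD²) = 3.256 m/s; Re = 1.73×10^6; ε/D = 4.38×10^-4; f = 0.01653
h_f = f(L/D)V²/2g = 22.11 m
Total head H = z + h_f = 57.3 + 22.11 = 79.41 m
P_hyd = ρgQH = 720.0·9.81·0.192·79.41 = 107.7 kW
P_shaft = P_hyd/η = 107.7/0.77 = 139.9 kW

P_shaft ≈ 140 kW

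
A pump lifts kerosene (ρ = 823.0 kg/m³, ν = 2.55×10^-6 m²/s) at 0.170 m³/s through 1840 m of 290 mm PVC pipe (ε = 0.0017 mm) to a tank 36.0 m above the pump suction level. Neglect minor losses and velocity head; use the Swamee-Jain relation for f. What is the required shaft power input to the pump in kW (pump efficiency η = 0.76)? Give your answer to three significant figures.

P_shaft ≈ 121 kW

V = 4Q/(πD²) = 2.574 m/s; Re = 2.93×10^5; ε/D = 5.86×10^-6; f = 0.01451
h_f = f(L/D)V²/2g = 31.08 m
Total head H = z + h_f = 36.0 + 31.08 = 67.08 m
P_hyd = ρgQH = 823.0·9.81·0.170·67.08 = 92.07 kW
P_shaft = P_hyd/η = 92.07/0.76 = 121.1 kW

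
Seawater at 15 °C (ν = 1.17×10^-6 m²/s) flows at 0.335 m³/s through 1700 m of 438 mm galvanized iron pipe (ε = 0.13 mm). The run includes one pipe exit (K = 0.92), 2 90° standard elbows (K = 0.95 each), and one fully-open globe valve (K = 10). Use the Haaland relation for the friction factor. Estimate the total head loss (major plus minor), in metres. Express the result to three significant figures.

V = 4Q/(πD²) = 2.223 m/s; V²/2g = 0.2520 m
Re = 8.32×10^5, ε/D = 2.97×10^-4 → f = 0.01569 (Haaland)
Major: h_f = f(L/D)·V²/2g = 0.01569·3881·0.2520 = 15.34 m
Minor: ΣK = 12.8; h_m = ΣK·V²/2g = 3.230 m
Total H_L = 15.34 + 3.230 = 18.57 m

H_L ≈ 18.6 m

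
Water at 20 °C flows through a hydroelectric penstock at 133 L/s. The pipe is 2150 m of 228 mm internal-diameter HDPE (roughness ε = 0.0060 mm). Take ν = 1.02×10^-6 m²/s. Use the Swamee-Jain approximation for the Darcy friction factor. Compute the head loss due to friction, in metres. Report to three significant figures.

h_f ≈ 65.1 m

V = 4Q/(πD²) = 4·0.133/(π·0.228²) = 3.258 m/s
Re = VD/ν = 3.258·0.228/1.02×10^-6 = 7.28×10^5 → turbulent
ε/D = 0.0060/228 = 2.63×10^-5
Swamee-Jain: f = 0.01276
h_f = f(L/D)V²/(2g) = 0.01276·(2150/0.228)·3.258²/(2·9.81) = 65.09 m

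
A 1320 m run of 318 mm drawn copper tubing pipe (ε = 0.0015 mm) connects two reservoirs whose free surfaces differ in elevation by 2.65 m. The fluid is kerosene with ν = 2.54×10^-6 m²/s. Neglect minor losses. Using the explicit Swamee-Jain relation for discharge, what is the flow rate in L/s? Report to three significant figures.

Swamee-Jain (Type II): Q = -0.965·√(gD⁵h_f/L)·ln[ε/(3.7D) + √(3.17ν²L/(gD³h_f))]
√(gD⁵h_f/L) = √(9.81·0.318⁵·2.65/1320) = 0.008003
ε/(3.7D) = 1.27×10^-6; √(3.17ν²L/(gD³h_f)) = 1.80×10^-4
Q = -0.965·0.008003·ln(1.810×10^-4) = 0.06655 m³/s
Check: V = 0.838 m/s, Re = 1.05×10^5, f = 0.01772, h_f = 2.63 m ≈ 2.65 m ✓

Q ≈ 66.5 L/s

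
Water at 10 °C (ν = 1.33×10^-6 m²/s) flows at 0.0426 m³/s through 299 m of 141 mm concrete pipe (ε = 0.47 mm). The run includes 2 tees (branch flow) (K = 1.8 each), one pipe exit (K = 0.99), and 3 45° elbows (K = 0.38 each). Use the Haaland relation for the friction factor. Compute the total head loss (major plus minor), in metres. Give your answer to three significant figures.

V = 4Q/(πD²) = 2.728 m/s; V²/2g = 0.3794 m
Re = 2.89×10^5, ε/D = 0.00333 → f = 0.02740 (Haaland)
Major: h_f = f(L/D)·V²/2g = 0.02740·2121·0.3794 = 22.04 m
Minor: ΣK = 5.73; h_m = ΣK·V²/2g = 2.174 m
Total H_L = 22.04 + 2.174 = 24.22 m

H_L ≈ 24.2 m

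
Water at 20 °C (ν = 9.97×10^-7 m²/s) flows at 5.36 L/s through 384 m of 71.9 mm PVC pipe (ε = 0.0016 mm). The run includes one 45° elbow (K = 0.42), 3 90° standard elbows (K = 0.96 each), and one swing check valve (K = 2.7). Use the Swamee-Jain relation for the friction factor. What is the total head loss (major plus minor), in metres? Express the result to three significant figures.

H_L ≈ 9.16 m

V = 4Q/(πD²) = 1.320 m/s; V²/2g = 0.08883 m
Re = 9.52×10^4, ε/D = 2.23×10^-5 → f = 0.01818 (Swamee-Jain)
Major: h_f = f(L/D)·V²/2g = 0.01818·5341·0.08883 = 8.624 m
Minor: ΣK = 6.00; h_m = ΣK·V²/2g = 0.5330 m
Total H_L = 8.624 + 0.5330 = 9.157 m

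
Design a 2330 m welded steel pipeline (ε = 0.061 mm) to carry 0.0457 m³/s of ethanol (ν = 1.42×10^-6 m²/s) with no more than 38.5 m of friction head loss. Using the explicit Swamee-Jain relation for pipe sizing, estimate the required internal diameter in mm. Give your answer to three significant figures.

D ≈ 182 mm

Swamee-Jain (Type III): D = 0.66·[ε^1.25·(LQ²/(gh_f))^4.75 + ν·Q^9.4·(L/(gh_f))^5.2]^0.04
LQ²/(gh_f) = 0.01288; L/(gh_f) = 6.169
Term 1 = ε^1.25·(…)^4.75 = 5.68×10^-15; Term 2 = ν·Q^9.4·(…)^5.2 = 4.62×10^-15
D = 0.66·(5.68×10^-15 + 4.62×10^-15)^0.04 = 0.1820 m = 182 mm
Check: V = 1.76 m/s, Re = 2.25×10^5, f = 0.01778, h_f = 35.8 m ≈ 38.5 m ✓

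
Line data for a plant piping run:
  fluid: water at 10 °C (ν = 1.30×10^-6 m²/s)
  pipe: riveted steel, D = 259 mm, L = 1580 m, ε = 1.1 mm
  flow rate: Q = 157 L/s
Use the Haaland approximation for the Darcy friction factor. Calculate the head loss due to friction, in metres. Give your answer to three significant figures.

h_f ≈ 80.5 m

V = 4Q/(πD²) = 4·0.157/(π·0.259²) = 2.980 m/s
Re = VD/ν = 2.980·0.259/1.30×10^-6 = 5.94×10^5 → turbulent
ε/D = 1.1/259 = 0.00425
Haaland: f = 0.02914
h_f = f(L/D)V²/(2g) = 0.02914·(1580/0.259)·2.980²/(2·9.81) = 80.46 m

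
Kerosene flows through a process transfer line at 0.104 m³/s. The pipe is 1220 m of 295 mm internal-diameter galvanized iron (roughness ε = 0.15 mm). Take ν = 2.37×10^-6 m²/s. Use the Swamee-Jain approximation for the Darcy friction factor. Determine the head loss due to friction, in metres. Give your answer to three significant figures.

V = 4Q/(πD²) = 4·0.104/(π·0.295²) = 1.522 m/s
Re = VD/ν = 1.522·0.295/2.37×10^-6 = 1.89×10^5 → turbulent
ε/D = 0.15/295 = 5.08×10^-4
Swamee-Jain: f = 0.01907
h_f = f(L/D)V²/(2g) = 0.01907·(1220/0.295)·1.522²/(2·9.81) = 9.307 m

h_f ≈ 9.31 m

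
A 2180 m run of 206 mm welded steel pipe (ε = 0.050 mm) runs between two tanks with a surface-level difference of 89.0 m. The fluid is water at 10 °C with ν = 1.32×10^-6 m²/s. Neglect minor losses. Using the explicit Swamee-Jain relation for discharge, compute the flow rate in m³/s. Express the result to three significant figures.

Q ≈ 0.108 m³/s

Swamee-Jain (Type II): Q = -0.965·√(gD⁵h_f/L)·ln[ε/(3.7D) + √(3.17ν²L/(gD³h_f))]
√(gD⁵h_f/L) = √(9.81·0.206⁵·89.0/2180) = 0.01219
ε/(3.7D) = 6.56×10^-5; √(3.17ν²L/(gD³h_f)) = 3.97×10^-5
Q = -0.965·0.01219·ln(1.053×10^-4) = 0.1077 m³/s
Check: V = 3.23 m/s, Re = 5.04×10^5, f = 0.01589, h_f = 89.5 m ≈ 89.0 m ✓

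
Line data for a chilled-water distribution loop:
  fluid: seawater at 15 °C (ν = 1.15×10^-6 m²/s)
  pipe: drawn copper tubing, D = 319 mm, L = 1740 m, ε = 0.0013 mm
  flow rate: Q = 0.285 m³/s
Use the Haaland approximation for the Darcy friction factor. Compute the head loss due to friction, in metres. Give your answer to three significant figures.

V = 4Q/(πD²) = 4·0.285/(π·0.319²) = 3.566 m/s
Re = VD/ν = 3.566·0.319/1.15×10^-6 = 9.89×10^5 → turbulent
ε/D = 0.0013/319 = 4.08×10^-6
Haaland: f = 0.01168
h_f = f(L/D)V²/(2g) = 0.01168·(1740/0.319)·3.566²/(2·9.81) = 41.27 m

h_f ≈ 41.3 m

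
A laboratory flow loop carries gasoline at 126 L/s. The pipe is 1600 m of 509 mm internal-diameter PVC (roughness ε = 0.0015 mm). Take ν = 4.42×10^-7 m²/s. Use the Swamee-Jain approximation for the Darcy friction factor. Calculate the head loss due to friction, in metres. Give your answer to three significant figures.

h_f ≈ 0.759 m

V = 4Q/(πD²) = 4·0.126/(π·0.509²) = 0.6192 m/s
Re = VD/ν = 0.6192·0.509/4.42×10^-7 = 7.13×10^5 → turbulent
ε/D = 0.0015/509 = 2.95×10^-6
Swamee-Jain: f = 0.01236
h_f = f(L/D)V²/(2g) = 0.01236·(1600/0.509)·0.6192²/(2·9.81) = 0.7591 m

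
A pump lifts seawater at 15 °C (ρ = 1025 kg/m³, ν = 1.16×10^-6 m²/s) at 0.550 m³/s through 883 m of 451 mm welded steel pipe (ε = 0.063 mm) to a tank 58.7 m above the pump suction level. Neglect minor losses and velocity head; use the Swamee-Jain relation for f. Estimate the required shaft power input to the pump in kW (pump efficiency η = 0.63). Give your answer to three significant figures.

V = 4Q/(πD²) = 3.443 m/s; Re = 1.34×10^6; ε/D = 1.40×10^-4; f = 0.01380
h_f = f(L/D)V²/2g = 16.32 m
Total head H = z + h_f = 58.7 + 16.32 = 75.02 m
P_hyd = ρgQH = 1025·9.81·0.550·75.02 = 414.9 kW
P_shaft = P_hyd/η = 414.9/0.63 = 658.5 kW

P_shaft ≈ 659 kW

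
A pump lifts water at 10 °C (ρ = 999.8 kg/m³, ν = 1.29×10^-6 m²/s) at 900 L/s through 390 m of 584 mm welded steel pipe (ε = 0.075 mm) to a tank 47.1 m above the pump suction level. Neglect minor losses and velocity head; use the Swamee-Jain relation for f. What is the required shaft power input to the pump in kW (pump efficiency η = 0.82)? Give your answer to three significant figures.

V = 4Q/(πD²) = 3.360 m/s; Re = 1.52×10^6; ε/D = 1.28×10^-4; f = 0.01353
h_f = f(L/D)V²/2g = 5.201 m
Total head H = z + h_f = 47.1 + 5.201 = 52.30 m
P_hyd = ρgQH = 999.8·9.81·0.900·52.30 = 461.7 kW
P_shaft = P_hyd/η = 461.7/0.82 = 563.0 kW

P_shaft ≈ 563 kW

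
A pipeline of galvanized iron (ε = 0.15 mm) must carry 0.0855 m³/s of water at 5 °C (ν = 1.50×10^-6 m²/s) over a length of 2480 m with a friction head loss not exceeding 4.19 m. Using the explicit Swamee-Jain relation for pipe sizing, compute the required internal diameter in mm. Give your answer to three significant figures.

D ≈ 372 mm

Swamee-Jain (Type III): D = 0.66·[ε^1.25·(LQ²/(gh_f))^4.75 + ν·Q^9.4·(L/(gh_f))^5.2]^0.04
LQ²/(gh_f) = 0.4411; L/(gh_f) = 60.33
Term 1 = ε^1.25·(…)^4.75 = 3.40×10^-7; Term 2 = ν·Q^9.4·(…)^5.2 = 2.49×10^-7
D = 0.66·(3.40×10^-7 + 2.49×10^-7)^0.04 = 0.3718 m = 372 mm
Check: V = 0.787 m/s, Re = 1.95×10^5, f = 0.01845, h_f = 3.89 m ≈ 4.19 m ✓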